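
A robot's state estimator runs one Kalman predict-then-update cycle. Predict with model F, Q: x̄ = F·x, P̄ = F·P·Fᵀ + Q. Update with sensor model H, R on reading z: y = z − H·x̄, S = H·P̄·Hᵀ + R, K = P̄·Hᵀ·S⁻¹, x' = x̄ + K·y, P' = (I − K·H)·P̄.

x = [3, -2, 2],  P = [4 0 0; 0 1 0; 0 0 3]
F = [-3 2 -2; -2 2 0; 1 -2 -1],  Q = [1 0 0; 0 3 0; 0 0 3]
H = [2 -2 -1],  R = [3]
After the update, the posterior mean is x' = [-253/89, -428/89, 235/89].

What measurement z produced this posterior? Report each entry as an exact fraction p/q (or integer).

x̄ = F·x = [-17, -10, 5]
P̄ = F·P·Fᵀ + Q = [53 28 -10; 28 23 -12; -10 -12 14]
S = H·P̄·Hᵀ + R = [89]
K = P̄·Hᵀ·S⁻¹ = [60/89; 22/89; -10/89]
x' − x̄ = [1260/89, 462/89, -210/89] = K·y
y = (KᵀK)⁻¹·Kᵀ·(x' − x̄) = [21]
z = y + H·x̄ = [21] + [-19] = [2]

z = [2]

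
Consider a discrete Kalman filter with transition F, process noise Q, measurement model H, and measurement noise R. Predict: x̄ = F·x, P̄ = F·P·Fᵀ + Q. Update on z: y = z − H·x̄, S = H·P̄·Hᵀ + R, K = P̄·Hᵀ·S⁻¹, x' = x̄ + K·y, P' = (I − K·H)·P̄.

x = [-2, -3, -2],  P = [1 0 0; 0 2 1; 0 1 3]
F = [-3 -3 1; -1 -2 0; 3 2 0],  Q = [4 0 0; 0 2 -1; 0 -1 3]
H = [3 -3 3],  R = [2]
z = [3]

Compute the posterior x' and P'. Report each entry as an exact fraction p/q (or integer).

x̄ = F·x = [13, 8, -12]
P̄ = F·P·Fᵀ + Q = [28 13 -19; 13 11 -12; -19 -12 20]
y = z − H·x̄ = [24]
S = H·P̄·Hᵀ + R = [173]
K = P̄·Hᵀ·S⁻¹ = [-12/173; -30/173; 39/173]
x' = x̄ + K·y = [1961/173, 664/173, -1140/173]
P' = (I − K·H)·P̄ = [4700/173 1889/173 -2819/173; 1889/173 1003/173 -906/173; -2819/173 -906/173 1939/173]

x' = [1961/173, 664/173, -1140/173]
P' = [4700/173 1889/173 -2819/173; 1889/173 1003/173 -906/173; -2819/173 -906/173 1939/173]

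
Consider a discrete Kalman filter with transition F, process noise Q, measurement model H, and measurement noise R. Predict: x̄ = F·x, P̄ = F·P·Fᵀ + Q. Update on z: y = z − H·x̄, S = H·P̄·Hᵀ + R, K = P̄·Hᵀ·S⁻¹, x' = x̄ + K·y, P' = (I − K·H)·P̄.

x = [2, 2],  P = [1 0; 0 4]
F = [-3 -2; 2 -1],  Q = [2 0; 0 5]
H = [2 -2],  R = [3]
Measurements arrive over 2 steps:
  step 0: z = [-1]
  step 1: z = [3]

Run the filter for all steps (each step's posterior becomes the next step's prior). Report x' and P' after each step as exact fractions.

step 0: x̄ = F·x = [-10, 2]
step 0: P̄ = F·P·Fᵀ + Q = [27 2; 2 13]
step 0: y = z − H·x̄ = [23]
step 0: S = H·P̄·Hᵀ + R = [147]
step 0: K = P̄·Hᵀ·S⁻¹ = [50/147; -22/147]
step 0: x' = x̄ + K·y = [-320/147, -212/147]
step 0: P' = (I − K·H)·P̄ = [1469/147 1394/147; 1394/147 1427/147]
step 1: x̄ = F·x = [1384/147, -428/147]
step 1: P̄ = F·P·Fᵀ + Q = [35951/147 -7354/147; -7354/147 2462/147]
step 1: y = z − H·x̄ = [-1061/49]
step 1: S = H·P̄·Hᵀ + R = [70975/49]
step 1: K = P̄·Hᵀ·S⁻¹ = [5774/14195; -6544/70975]
step 1: x' = x̄ + K·y = [25862/42585, -194852/212925]
step 1: P' = (I − K·H)·P̄ = [41789/8517 182962/42585; 182962/42585 944258/212925]

step 0: x' = [-320/147, -212/147], P' = [1469/147 1394/147; 1394/147 1427/147]
step 1: x' = [25862/42585, -194852/212925], P' = [41789/8517 182962/42585; 182962/42585 944258/212925]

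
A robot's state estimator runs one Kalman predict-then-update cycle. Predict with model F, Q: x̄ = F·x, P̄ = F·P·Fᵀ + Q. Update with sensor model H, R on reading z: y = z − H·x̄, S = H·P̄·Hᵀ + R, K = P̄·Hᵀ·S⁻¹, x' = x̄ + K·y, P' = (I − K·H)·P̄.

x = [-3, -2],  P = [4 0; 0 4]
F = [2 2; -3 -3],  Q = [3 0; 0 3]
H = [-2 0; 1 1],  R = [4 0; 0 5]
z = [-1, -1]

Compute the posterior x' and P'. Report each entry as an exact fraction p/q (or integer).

x̄ = F·x = [-10, 15]
P̄ = F·P·Fᵀ + Q = [35 -48; -48 75]
y = z − H·x̄ = [-21, -6]
S = H·P̄·Hᵀ + R = [144 26; 26 19]
K = P̄·Hᵀ·S⁻¹ = [-248/515 -13/515; 561/1030 348/515]
x' = x̄ + K·y = [136/515, -507/1030]
P' = (I − K·H)·P̄ = [496/515 -561/515; -561/515 2301/515]

x' = [136/515, -507/1030]
P' = [496/515 -561/515; -561/515 2301/515]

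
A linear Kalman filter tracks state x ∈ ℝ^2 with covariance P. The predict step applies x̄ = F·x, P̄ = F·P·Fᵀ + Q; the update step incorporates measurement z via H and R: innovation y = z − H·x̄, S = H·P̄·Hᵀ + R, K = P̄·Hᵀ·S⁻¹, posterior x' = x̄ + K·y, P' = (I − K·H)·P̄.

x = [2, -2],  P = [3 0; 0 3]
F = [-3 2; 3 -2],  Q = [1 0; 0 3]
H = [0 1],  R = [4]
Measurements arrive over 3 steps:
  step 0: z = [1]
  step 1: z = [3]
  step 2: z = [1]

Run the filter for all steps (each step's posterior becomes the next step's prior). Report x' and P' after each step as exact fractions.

step 0: x̄ = F·x = [-10, 10]
step 0: P̄ = F·P·Fᵀ + Q = [40 -39; -39 42]
step 0: y = z − H·x̄ = [-9]
step 0: S = H·P̄·Hᵀ + R = [46]
step 0: K = P̄·Hᵀ·S⁻¹ = [-39/46; 21/23]
step 0: x' = x̄ + K·y = [-109/46, 41/23]
step 0: P' = (I − K·H)·P̄ = [319/46 -78/23; -78/23 84/23]
step 1: x̄ = F·x = [491/46, -491/46]
step 1: P̄ = F·P·Fᵀ + Q = [5461/46 -5415/46; -5415/46 5553/46]
step 1: y = z − H·x̄ = [629/46]
step 1: S = H·P̄·Hᵀ + R = [5737/46]
step 1: K = P̄·Hᵀ·S⁻¹ = [-5415/5737; 5553/5737]
step 1: x' = x̄ + K·y = [-12808/5737, 14695/5737]
step 1: P' = (I − K·H)·P̄ = [43642/5737 -21660/5737; -21660/5737 22212/5737]
step 2: x̄ = F·x = [67814/5737, -67814/5737]
step 2: P̄ = F·P·Fᵀ + Q = [747283/5737 -741546/5737; -741546/5737 758757/5737]
step 2: y = z − H·x̄ = [73551/5737]
step 2: S = H·P̄·Hᵀ + R = [781705/5737]
step 2: K = P̄·Hᵀ·S⁻¹ = [-741546/781705; 758757/781705]
step 2: x' = x̄ + K·y = [-266848/781705, 487501/781705]
step 2: P' = (I − K·H)·P̄ = [5972527/781705 -2966184/781705; -2966184/781705 3035028/781705]

step 0: x' = [-109/46, 41/23], P' = [319/46 -78/23; -78/23 84/23]
step 1: x' = [-12808/5737, 14695/5737], P' = [43642/5737 -21660/5737; -21660/5737 22212/5737]
step 2: x' = [-266848/781705, 487501/781705], P' = [5972527/781705 -2966184/781705; -2966184/781705 3035028/781705]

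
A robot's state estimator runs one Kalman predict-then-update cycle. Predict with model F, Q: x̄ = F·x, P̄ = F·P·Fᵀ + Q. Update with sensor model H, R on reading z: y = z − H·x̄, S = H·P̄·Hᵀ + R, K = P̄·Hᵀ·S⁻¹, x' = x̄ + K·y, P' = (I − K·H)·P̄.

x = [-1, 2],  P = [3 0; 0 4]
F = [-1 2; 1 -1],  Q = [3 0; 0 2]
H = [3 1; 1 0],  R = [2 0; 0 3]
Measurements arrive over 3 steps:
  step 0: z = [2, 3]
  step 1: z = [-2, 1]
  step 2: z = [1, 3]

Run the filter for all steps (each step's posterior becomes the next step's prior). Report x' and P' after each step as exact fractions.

step 0: x' = [39/25, -597/275], P' = [33/50 -69/50; -69/50 2287/550]
step 1: x' = [-53608/68465, 45656/68465], P' = [209262/342325 -415524/342325; -415524/342325 1231048/342325]
step 2: x' = [207218865/189959743, -328129902/189959743], P' = [115057002/189959743 -227873136/189959743; -227873136/189959743 676247284/189959743]

step 0: x̄ = F·x = [5, -3]
step 0: P̄ = F·P·Fᵀ + Q = [22 -11; -11 9]
step 0: y = z − H·x̄ = [-10, -2]
step 0: S = H·P̄·Hᵀ + R = [143 55; 55 25]
step 0: K = P̄·Hᵀ·S⁻¹ = [3/10 11/50; 1/110 -23/50]
step 0: x' = x̄ + K·y = [39/25, -597/275]
step 0: P' = (I − K·H)·P̄ = [33/50 -69/50; -69/50 2287/550]
step 1: x̄ = F·x = [-1623/275, 1026/275]
step 1: P̄ = F·P·Fᵀ + Q = [14197/550 -3607/275; -3607/275 2634/275]
step 1: y = z − H·x̄ = [3293/275, 1898/275]
step 1: S = H·P̄·Hᵀ + R = [90857/550 35377/550; 35377/550 15847/550]
step 1: K = P̄·Hᵀ·S⁻¹ = [106131/342325 69754/342325; -7762/342325 -138508/342325]
step 1: x' = x̄ + K·y = [-53608/68465, 45656/68465]
step 1: P' = (I − K·H)·P̄ = [209262/342325 -415524/342325; -415524/342325 1231048/342325]
step 2: x̄ = F·x = [28984/13693, -99264/68465]
step 2: P̄ = F·P·Fᵀ + Q = [312901/13693 -783586/68465; -783586/68465 2956008/342325]
step 2: y = z − H·x̄ = [-267031/68465, 12095/13693]
step 2: S = H·P̄·Hᵀ + R = [50535803/342325 3909929/68465; 3909929/68465 353980/13693]
step 2: K = P̄·Hᵀ·S⁻¹ = [58648935/189959743 38352334/189959743; -3686062/189959743 -75957712/189959743]
step 2: x' = x̄ + K·y = [207218865/189959743, -328129902/189959743]
step 2: P' = (I − K·H)·P̄ = [115057002/189959743 -227873136/189959743; -227873136/189959743 676247284/189959743]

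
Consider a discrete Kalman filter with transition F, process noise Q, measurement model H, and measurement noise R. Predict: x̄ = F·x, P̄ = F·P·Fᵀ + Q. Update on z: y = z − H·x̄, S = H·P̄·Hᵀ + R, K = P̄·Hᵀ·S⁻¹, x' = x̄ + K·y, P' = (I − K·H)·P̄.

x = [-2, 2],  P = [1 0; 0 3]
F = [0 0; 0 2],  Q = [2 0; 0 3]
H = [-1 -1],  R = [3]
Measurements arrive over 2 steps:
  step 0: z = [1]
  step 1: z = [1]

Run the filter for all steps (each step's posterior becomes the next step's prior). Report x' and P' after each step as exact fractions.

step 0: x' = [-1/2, 1/4], P' = [9/5 -3/2; -3/2 15/4]
step 1: x' = [-3/23, -31/46], P' = [42/23 -36/23; -36/23 90/23]

step 0: x̄ = F·x = [0, 4]
step 0: P̄ = F·P·Fᵀ + Q = [2 0; 0 15]
step 0: y = z − H·x̄ = [5]
step 0: S = H·P̄·Hᵀ + R = [20]
step 0: K = P̄·Hᵀ·S⁻¹ = [-1/10; -3/4]
step 0: x' = x̄ + K·y = [-1/2, 1/4]
step 0: P' = (I − K·H)·P̄ = [9/5 -3/2; -3/2 15/4]
step 1: x̄ = F·x = [0, 1/2]
step 1: P̄ = F·P·Fᵀ + Q = [2 0; 0 18]
step 1: y = z − H·x̄ = [3/2]
step 1: S = H·P̄·Hᵀ + R = [23]
step 1: K = P̄·Hᵀ·S⁻¹ = [-2/23; -18/23]
step 1: x' = x̄ + K·y = [-3/23, -31/46]
step 1: P' = (I − K·H)·P̄ = [42/23 -36/23; -36/23 90/23]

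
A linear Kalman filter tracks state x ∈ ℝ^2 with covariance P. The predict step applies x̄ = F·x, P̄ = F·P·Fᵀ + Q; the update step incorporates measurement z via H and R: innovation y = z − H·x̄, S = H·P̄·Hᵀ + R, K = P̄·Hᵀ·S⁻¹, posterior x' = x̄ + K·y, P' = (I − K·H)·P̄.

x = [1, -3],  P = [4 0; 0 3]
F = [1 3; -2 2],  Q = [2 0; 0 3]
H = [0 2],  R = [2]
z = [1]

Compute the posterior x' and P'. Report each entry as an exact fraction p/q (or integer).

x̄ = F·x = [-8, -8]
P̄ = F·P·Fᵀ + Q = [33 10; 10 31]
y = z − H·x̄ = [17]
S = H·P̄·Hᵀ + R = [126]
K = P̄·Hᵀ·S⁻¹ = [10/63; 31/63]
x' = x̄ + K·y = [-334/63, 23/63]
P' = (I − K·H)·P̄ = [1879/63 10/63; 10/63 31/63]

x' = [-334/63, 23/63]
P' = [1879/63 10/63; 10/63 31/63]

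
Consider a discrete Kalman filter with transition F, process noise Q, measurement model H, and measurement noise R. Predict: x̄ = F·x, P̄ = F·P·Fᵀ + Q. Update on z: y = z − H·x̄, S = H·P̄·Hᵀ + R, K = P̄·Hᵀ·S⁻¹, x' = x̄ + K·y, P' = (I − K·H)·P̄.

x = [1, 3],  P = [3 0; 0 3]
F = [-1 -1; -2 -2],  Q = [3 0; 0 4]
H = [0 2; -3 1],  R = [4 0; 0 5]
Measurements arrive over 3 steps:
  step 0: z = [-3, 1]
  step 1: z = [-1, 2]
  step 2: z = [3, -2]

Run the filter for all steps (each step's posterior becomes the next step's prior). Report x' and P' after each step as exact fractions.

step 0: x' = [-1103/1154, -990/577], P' = [693/1154 192/577; 192/577 556/577]
step 1: x' = [-306502/613801, -51594/613801], P' = [360271/613801 190778/613801; 190778/613801 569684/613801]
step 2: x' = [347847391/317062679, 468032430/317062679], P' = [185863298/317062679 98164474/317062679; 98164474/317062679 293654332/317062679]

step 0: x̄ = F·x = [-4, -8]
step 0: P̄ = F·P·Fᵀ + Q = [9 12; 12 28]
step 0: y = z − H·x̄ = [13, -3]
step 0: S = H·P̄·Hᵀ + R = [116 -16; -16 42]
step 0: K = P̄·Hᵀ·S⁻¹ = [96/577 -339/1154; 278/577 -4/577]
step 0: x' = x̄ + K·y = [-1103/1154, -990/577]
step 0: P' = (I − K·H)·P̄ = [693/1154 192/577; 192/577 556/577]
step 1: x̄ = F·x = [3083/1154, 3083/577]
step 1: P̄ = F·P·Fᵀ + Q = [6035/1154 2573/577; 2573/577 7454/577]
step 1: y = z − H·x̄ = [-6743/577, 5391/1154]
step 1: S = H·P̄·Hᵀ + R = [32124/577 -530/577; -530/577 44117/1154]
step 1: K = P̄·Hᵀ·S⁻¹ = [95389/613801 -178007/613801; 284842/613801 -530/613801]
step 1: x' = x̄ + K·y = [-306502/613801, -51594/613801]
step 1: P' = (I − K·H)·P̄ = [360271/613801 190778/613801; 190778/613801 569684/613801]
step 2: x̄ = F·x = [358096/613801, 716192/613801]
step 2: P̄ = F·P·Fᵀ + Q = [3152914/613801 2623022/613801; 2623022/613801 7701248/613801]
step 2: y = z − H·x̄ = [409019/613801, -869506/613801]
step 2: S = H·P̄·Hᵀ + R = [33260196/613801 -335636/613801; -335636/613801 23408347/613801]
step 2: K = P̄·Hᵀ·S⁻¹ = [49082237/317062679 -91885084/317062679; 146827166/317062679 -167818/317062679]
step 2: x' = x̄ + K·y = [347847391/317062679, 468032430/317062679]
step 2: P' = (I − K·H)·P̄ = [185863298/317062679 98164474/317062679; 98164474/317062679 293654332/317062679]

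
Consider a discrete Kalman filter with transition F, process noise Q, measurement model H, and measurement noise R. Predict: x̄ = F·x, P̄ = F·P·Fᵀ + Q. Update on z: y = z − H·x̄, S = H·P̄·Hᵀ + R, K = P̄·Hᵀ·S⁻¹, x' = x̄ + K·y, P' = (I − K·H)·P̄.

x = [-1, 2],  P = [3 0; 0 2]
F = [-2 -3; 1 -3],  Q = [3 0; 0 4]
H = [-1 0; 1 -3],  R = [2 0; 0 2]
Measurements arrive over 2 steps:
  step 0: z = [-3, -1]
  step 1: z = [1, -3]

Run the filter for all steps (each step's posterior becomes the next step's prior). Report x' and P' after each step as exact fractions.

step 0: x' = [17189/6571, 7514/6571], P' = [12390/6571 4134/6571; 4134/6571 2824/6571]
step 1: x' = [-7320464/4342853, 1802950/4342853], P' = [7820136/4342853 2536590/4342853; 2536590/4342853 1752248/4342853]

step 0: x̄ = F·x = [-4, -7]
step 0: P̄ = F·P·Fᵀ + Q = [33 12; 12 25]
step 0: y = z − H·x̄ = [-7, -18]
step 0: S = H·P̄·Hᵀ + R = [35 3; 3 188]
step 0: K = P̄·Hᵀ·S⁻¹ = [-6195/6571 -6/6571; -2067/6571 -2169/6571]
step 0: x' = x̄ + K·y = [17189/6571, 7514/6571]
step 0: P' = (I − K·H)·P̄ = [12390/6571 4134/6571; 4134/6571 2824/6571]
step 1: x̄ = F·x = [-56920/6571, -5353/6571]
step 1: P̄ = F·P·Fᵀ + Q = [144297/6571 13038/6571; 13038/6571 39286/6571]
step 1: y = z − H·x̄ = [-50349/6571, 21148/6571]
step 1: S = H·P̄·Hᵀ + R = [157439/6571 -105183/6571; -105183/6571 432785/6571]
step 1: K = P̄·Hᵀ·S⁻¹ = [-3910068/4342853 105183/4342853; -1268295/4342853 -1360077/4342853]
step 1: x' = x̄ + K·y = [-7320464/4342853, 1802950/4342853]
step 1: P' = (I − K·H)·P̄ = [7820136/4342853 2536590/4342853; 2536590/4342853 1752248/4342853]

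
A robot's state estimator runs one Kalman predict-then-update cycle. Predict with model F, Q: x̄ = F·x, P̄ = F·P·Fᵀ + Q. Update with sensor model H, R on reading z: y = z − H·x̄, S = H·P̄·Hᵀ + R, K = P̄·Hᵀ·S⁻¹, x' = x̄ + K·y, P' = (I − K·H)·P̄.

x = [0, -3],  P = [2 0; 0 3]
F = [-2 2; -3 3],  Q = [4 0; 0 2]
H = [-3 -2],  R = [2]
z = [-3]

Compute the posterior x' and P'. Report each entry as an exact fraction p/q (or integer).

x' = [276/383, 141/383]
P' = [480/383 -654/383; -654/383 1073/383]

x̄ = F·x = [-6, -9]
P̄ = F·P·Fᵀ + Q = [24 30; 30 47]
y = z − H·x̄ = [-39]
S = H·P̄·Hᵀ + R = [766]
K = P̄·Hᵀ·S⁻¹ = [-66/383; -92/383]
x' = x̄ + K·y = [276/383, 141/383]
P' = (I − K·H)·P̄ = [480/383 -654/383; -654/383 1073/383]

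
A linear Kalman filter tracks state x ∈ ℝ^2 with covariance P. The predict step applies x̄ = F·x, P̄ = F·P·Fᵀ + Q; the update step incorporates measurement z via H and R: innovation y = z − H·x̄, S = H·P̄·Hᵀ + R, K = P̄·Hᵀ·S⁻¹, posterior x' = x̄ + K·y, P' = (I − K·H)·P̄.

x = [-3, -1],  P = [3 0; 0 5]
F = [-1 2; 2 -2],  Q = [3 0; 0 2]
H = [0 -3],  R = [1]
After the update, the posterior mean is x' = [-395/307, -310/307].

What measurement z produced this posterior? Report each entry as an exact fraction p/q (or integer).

z = [3]

x̄ = F·x = [1, -4]
P̄ = F·P·Fᵀ + Q = [26 -26; -26 34]
S = H·P̄·Hᵀ + R = [307]
K = P̄·Hᵀ·S⁻¹ = [78/307; -102/307]
x' − x̄ = [-702/307, 918/307] = K·y
y = (KᵀK)⁻¹·Kᵀ·(x' − x̄) = [-9]
z = y + H·x̄ = [-9] + [12] = [3]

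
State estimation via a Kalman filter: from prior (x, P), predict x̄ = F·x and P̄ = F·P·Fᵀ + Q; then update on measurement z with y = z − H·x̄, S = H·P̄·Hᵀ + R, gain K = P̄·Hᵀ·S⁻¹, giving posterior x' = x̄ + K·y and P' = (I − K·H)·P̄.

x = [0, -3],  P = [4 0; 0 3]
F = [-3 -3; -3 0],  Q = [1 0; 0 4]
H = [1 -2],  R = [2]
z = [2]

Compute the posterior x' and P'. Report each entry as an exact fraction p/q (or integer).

x' = [397/41, 154/41]
P' = [2592/41 1300/41; 1300/41 672/41]

x̄ = F·x = [9, 0]
P̄ = F·P·Fᵀ + Q = [64 36; 36 40]
y = z − H·x̄ = [-7]
S = H·P̄·Hᵀ + R = [82]
K = P̄·Hᵀ·S⁻¹ = [-4/41; -22/41]
x' = x̄ + K·y = [397/41, 154/41]
P' = (I − K·H)·P̄ = [2592/41 1300/41; 1300/41 672/41]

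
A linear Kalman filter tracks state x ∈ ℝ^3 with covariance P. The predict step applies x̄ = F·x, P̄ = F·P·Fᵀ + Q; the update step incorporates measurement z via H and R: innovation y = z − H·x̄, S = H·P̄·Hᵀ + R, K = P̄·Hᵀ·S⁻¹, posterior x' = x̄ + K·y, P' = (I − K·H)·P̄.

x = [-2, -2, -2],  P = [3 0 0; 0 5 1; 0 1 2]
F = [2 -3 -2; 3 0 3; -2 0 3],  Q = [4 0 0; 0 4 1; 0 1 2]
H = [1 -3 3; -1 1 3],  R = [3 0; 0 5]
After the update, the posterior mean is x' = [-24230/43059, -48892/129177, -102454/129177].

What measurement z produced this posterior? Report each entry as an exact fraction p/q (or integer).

z = [-2, -2]

x̄ = F·x = [6, -12, -2]
P̄ = F·P·Fᵀ + Q = [81 -3 -33; -3 49 1; -33 1 32]
S = H·P̄·Hᵀ + R = [615 42; 42 633]
K = P̄·Hᵀ·S⁻¹ = [221/43059 -12463/43059; -31787/129177 13333/129177; 10840/129177 25810/129177]
x' − x̄ = [-282584/43059, 1501232/129177, 155900/129177] = K·y
y = (KᵀK)⁻¹·Kᵀ·(x' − x̄) = [-38, 22]
z = y + H·x̄ = [-38, 22] + [36, -24] = [-2, -2]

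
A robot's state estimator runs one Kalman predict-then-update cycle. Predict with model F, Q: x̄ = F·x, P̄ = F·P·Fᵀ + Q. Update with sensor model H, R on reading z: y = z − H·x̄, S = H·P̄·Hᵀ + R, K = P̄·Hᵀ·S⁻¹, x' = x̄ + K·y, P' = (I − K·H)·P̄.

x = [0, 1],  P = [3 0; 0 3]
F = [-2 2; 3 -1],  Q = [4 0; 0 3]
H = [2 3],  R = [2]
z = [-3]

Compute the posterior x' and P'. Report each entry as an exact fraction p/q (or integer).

x̄ = F·x = [2, -1]
P̄ = F·P·Fᵀ + Q = [28 -24; -24 33]
y = z − H·x̄ = [-4]
S = H·P̄·Hᵀ + R = [123]
K = P̄·Hᵀ·S⁻¹ = [-16/123; 17/41]
x' = x̄ + K·y = [310/123, -109/41]
P' = (I − K·H)·P̄ = [3188/123 -712/41; -712/41 486/41]

x' = [310/123, -109/41]
P' = [3188/123 -712/41; -712/41 486/41]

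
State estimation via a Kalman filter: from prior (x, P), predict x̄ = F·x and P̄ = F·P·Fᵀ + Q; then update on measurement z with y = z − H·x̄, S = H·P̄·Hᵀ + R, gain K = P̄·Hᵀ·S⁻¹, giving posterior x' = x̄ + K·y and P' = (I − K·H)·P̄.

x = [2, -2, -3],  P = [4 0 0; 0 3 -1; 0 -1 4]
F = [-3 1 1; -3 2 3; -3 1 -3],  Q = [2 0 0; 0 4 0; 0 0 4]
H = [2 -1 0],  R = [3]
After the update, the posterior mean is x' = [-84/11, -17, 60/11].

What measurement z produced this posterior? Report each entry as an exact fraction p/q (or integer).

x̄ = F·x = [-11, -19, 1]
P̄ = F·P·Fᵀ + Q = [43 49 29; 49 76 9; 29 9 85]
S = H·P̄·Hᵀ + R = [55]
K = P̄·Hᵀ·S⁻¹ = [37/55; 2/5; 49/55]
x' − x̄ = [37/11, 2, 49/11] = K·y
y = (KᵀK)⁻¹·Kᵀ·(x' − x̄) = [5]
z = y + H·x̄ = [5] + [-3] = [2]

z = [2]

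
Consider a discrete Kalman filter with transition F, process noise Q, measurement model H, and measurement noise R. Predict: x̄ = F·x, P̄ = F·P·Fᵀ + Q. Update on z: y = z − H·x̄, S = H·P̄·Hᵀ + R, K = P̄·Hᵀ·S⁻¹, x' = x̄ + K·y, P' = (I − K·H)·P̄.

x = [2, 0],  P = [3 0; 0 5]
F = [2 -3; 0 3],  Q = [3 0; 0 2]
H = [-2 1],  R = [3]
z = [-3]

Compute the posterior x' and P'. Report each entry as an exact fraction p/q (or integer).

x̄ = F·x = [4, 0]
P̄ = F·P·Fᵀ + Q = [60 -45; -45 47]
y = z − H·x̄ = [5]
S = H·P̄·Hᵀ + R = [470]
K = P̄·Hᵀ·S⁻¹ = [-33/94; 137/470]
x' = x̄ + K·y = [211/94, 137/94]
P' = (I − K·H)·P̄ = [195/94 291/94; 291/94 3321/470]

x' = [211/94, 137/94]
P' = [195/94 291/94; 291/94 3321/470]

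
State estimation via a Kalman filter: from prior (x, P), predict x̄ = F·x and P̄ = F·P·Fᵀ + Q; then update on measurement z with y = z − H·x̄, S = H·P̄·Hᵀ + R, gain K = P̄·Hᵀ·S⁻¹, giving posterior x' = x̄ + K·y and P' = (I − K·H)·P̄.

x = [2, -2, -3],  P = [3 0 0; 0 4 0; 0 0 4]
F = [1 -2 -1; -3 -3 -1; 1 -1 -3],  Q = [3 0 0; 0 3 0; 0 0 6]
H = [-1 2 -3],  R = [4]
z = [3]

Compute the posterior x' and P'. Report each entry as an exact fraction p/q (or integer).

x̄ = F·x = [9, 3, 13]
P̄ = F·P·Fᵀ + Q = [26 19 23; 19 70 15; 23 15 49]
y = z − H·x̄ = [45]
S = H·P̄·Hᵀ + R = [633]
K = P̄·Hᵀ·S⁻¹ = [-19/211; 76/633; -140/633]
x' = x̄ + K·y = [1044/211, 1773/211, 643/211]
P' = (I − K·H)·P̄ = [4403/211 5453/211 2193/211; 5453/211 38534/633 20135/633; 2193/211 20135/633 11417/633]

x' = [1044/211, 1773/211, 643/211]
P' = [4403/211 5453/211 2193/211; 5453/211 38534/633 20135/633; 2193/211 20135/633 11417/633]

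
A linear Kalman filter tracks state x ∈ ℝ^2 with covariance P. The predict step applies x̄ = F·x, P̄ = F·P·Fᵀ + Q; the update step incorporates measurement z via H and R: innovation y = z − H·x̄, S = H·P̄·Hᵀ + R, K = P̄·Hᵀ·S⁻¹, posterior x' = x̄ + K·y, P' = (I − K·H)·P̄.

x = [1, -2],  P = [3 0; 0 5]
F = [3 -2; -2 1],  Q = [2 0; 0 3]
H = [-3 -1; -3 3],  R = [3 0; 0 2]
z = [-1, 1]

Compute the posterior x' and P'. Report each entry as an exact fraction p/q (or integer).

x̄ = F·x = [7, -4]
P̄ = F·P·Fᵀ + Q = [49 -28; -28 20]
y = z − H·x̄ = [16, 34]
S = H·P̄·Hᵀ + R = [296 549; 549 1127]
K = P̄·Hᵀ·S⁻¹ = [-7294/32191 -3045/32191; -6928/32191 7488/32191]
x' = x̄ + K·y = [5103/32191, 14980/32191]
P' = (I − K·H)·P̄ = [5978/32191 3948/32191; 3948/32191 8940/32191]

x' = [5103/32191, 14980/32191]
P' = [5978/32191 3948/32191; 3948/32191 8940/32191]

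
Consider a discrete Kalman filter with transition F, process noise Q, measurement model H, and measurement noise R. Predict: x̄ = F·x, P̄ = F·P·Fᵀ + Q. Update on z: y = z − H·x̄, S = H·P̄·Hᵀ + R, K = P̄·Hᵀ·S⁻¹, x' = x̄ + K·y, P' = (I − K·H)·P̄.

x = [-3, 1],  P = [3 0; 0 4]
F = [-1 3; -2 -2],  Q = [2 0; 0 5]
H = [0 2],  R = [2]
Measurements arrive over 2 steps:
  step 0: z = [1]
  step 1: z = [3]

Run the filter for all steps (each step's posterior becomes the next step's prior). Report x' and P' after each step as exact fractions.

step 0: x̄ = F·x = [6, 4]
step 0: P̄ = F·P·Fᵀ + Q = [41 -18; -18 33]
step 0: y = z − H·x̄ = [-7]
step 0: S = H·P̄·Hᵀ + R = [134]
step 0: K = P̄·Hᵀ·S⁻¹ = [-18/67; 33/67]
step 0: x' = x̄ + K·y = [528/67, 37/67]
step 0: P' = (I − K·H)·P̄ = [2099/67 -18/67; -18/67 33/67]
step 1: x̄ = F·x = [-417/67, -1130/67]
step 1: P̄ = F·P·Fᵀ + Q = [2638/67 4072/67; 4072/67 8719/67]
step 1: y = z − H·x̄ = [2461/67]
step 1: S = H·P̄·Hᵀ + R = [35010/67]
step 1: K = P̄·Hᵀ·S⁻¹ = [4072/17505; 8719/17505]
step 1: x' = x̄ + K·y = [40621/17505, 25027/17505]
step 1: P' = (I − K·H)·P̄ = [194266/17505 4072/17505; 4072/17505 8719/17505]

step 0: x' = [528/67, 37/67], P' = [2099/67 -18/67; -18/67 33/67]
step 1: x' = [40621/17505, 25027/17505], P' = [194266/17505 4072/17505; 4072/17505 8719/17505]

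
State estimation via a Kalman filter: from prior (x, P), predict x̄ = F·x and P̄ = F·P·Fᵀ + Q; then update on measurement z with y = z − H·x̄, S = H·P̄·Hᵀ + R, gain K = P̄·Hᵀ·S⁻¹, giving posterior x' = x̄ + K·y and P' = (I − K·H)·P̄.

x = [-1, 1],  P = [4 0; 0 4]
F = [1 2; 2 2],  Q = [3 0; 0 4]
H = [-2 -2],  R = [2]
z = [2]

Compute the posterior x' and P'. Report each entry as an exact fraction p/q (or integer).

x̄ = F·x = [1, 0]
P̄ = F·P·Fᵀ + Q = [23 24; 24 36]
y = z − H·x̄ = [4]
S = H·P̄·Hᵀ + R = [430]
K = P̄·Hᵀ·S⁻¹ = [-47/215; -12/43]
x' = x̄ + K·y = [27/215, -48/43]
P' = (I − K·H)·P̄ = [527/215 -96/43; -96/43 108/43]

x' = [27/215, -48/43]
P' = [527/215 -96/43; -96/43 108/43]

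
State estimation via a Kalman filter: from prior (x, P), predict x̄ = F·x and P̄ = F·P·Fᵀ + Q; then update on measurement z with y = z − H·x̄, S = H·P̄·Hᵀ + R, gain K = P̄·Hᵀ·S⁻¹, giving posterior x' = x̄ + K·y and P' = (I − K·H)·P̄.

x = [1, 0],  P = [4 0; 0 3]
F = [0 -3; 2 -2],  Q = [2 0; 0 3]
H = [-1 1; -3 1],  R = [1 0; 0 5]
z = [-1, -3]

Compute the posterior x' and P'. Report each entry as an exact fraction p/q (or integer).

x' = [2810/2609, 538/2609]
P' = [3595/2609 4690/2609; 4690/2609 8205/2609]

x̄ = F·x = [0, 2]
P̄ = F·P·Fᵀ + Q = [29 18; 18 31]
y = z − H·x̄ = [-3, -5]
S = H·P̄·Hᵀ + R = [25 46; 46 189]
K = P̄·Hᵀ·S⁻¹ = [1095/2609 -1219/2609; 3515/2609 -1173/2609]
x' = x̄ + K·y = [2810/2609, 538/2609]
P' = (I − K·H)·P̄ = [3595/2609 4690/2609; 4690/2609 8205/2609]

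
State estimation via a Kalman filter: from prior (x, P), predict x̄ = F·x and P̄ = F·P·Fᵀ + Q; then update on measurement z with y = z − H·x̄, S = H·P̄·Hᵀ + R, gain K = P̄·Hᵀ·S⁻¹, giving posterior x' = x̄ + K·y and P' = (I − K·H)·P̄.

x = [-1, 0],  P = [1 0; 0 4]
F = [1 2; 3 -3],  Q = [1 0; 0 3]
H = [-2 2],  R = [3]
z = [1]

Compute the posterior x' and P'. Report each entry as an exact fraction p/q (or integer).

x' = [-55/29, -41/29]
P' = [582/145 543/145; 543/145 612/145]

x̄ = F·x = [-1, -3]
P̄ = F·P·Fᵀ + Q = [18 -21; -21 48]
y = z − H·x̄ = [5]
S = H·P̄·Hᵀ + R = [435]
K = P̄·Hᵀ·S⁻¹ = [-26/145; 46/145]
x' = x̄ + K·y = [-55/29, -41/29]
P' = (I − K·H)·P̄ = [582/145 543/145; 543/145 612/145]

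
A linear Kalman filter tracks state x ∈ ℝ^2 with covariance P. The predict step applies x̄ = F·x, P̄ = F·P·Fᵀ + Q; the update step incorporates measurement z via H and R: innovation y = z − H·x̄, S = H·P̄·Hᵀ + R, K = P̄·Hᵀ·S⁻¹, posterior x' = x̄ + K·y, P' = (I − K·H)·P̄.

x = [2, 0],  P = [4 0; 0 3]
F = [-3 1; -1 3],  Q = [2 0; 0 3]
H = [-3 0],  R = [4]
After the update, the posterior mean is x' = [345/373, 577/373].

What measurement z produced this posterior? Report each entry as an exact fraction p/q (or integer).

z = [-3]

x̄ = F·x = [-6, -2]
P̄ = F·P·Fᵀ + Q = [41 21; 21 34]
S = H·P̄·Hᵀ + R = [373]
K = P̄·Hᵀ·S⁻¹ = [-123/373; -63/373]
x' − x̄ = [2583/373, 1323/373] = K·y
y = (KᵀK)⁻¹·Kᵀ·(x' − x̄) = [-21]
z = y + H·x̄ = [-21] + [18] = [-3]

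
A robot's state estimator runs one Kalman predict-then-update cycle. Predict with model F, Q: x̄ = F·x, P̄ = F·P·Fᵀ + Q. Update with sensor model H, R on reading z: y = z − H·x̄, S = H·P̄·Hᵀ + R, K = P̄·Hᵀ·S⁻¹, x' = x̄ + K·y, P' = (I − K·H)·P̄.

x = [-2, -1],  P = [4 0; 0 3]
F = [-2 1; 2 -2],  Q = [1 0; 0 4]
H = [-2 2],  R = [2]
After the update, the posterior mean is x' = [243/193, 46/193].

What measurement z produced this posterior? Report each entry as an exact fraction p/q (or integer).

x̄ = F·x = [3, -2]
P̄ = F·P·Fᵀ + Q = [20 -22; -22 32]
S = H·P̄·Hᵀ + R = [386]
K = P̄·Hᵀ·S⁻¹ = [-42/193; 54/193]
x' − x̄ = [-336/193, 432/193] = K·y
y = (KᵀK)⁻¹·Kᵀ·(x' − x̄) = [8]
z = y + H·x̄ = [8] + [-10] = [-2]

z = [-2]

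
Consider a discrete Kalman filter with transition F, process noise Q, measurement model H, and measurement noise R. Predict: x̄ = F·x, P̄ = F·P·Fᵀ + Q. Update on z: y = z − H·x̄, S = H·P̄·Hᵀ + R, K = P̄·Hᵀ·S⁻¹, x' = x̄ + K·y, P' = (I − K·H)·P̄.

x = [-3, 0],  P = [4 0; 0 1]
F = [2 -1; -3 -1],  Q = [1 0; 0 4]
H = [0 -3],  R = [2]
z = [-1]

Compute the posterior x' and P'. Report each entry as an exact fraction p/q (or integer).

x̄ = F·x = [-6, 9]
P̄ = F·P·Fᵀ + Q = [18 -23; -23 41]
y = z − H·x̄ = [26]
S = H·P̄·Hᵀ + R = [371]
K = P̄·Hᵀ·S⁻¹ = [69/371; -123/371]
x' = x̄ + K·y = [-432/371, 141/371]
P' = (I − K·H)·P̄ = [1917/371 -46/371; -46/371 82/371]

x' = [-432/371, 141/371]
P' = [1917/371 -46/371; -46/371 82/371]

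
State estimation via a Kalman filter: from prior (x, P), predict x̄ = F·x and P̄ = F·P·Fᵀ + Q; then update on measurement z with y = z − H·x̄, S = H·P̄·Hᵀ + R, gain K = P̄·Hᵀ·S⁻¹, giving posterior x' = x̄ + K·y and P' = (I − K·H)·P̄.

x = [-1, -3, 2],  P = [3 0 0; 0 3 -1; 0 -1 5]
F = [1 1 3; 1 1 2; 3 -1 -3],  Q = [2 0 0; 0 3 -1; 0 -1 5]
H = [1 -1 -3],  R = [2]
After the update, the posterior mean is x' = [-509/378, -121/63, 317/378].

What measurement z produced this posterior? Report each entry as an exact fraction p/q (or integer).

z = [-2]

x̄ = F·x = [2, 0, -6]
P̄ = F·P·Fᵀ + Q = [47 31 -33; 31 25 -20; -33 -20 74]
S = H·P̄·Hᵀ + R = [756]
K = P̄·Hᵀ·S⁻¹ = [115/756; 11/126; -235/756]
x' − x̄ = [-1265/378, -121/63, 2585/378] = K·y
y = (KᵀK)⁻¹·Kᵀ·(x' − x̄) = [-22]
z = y + H·x̄ = [-22] + [20] = [-2]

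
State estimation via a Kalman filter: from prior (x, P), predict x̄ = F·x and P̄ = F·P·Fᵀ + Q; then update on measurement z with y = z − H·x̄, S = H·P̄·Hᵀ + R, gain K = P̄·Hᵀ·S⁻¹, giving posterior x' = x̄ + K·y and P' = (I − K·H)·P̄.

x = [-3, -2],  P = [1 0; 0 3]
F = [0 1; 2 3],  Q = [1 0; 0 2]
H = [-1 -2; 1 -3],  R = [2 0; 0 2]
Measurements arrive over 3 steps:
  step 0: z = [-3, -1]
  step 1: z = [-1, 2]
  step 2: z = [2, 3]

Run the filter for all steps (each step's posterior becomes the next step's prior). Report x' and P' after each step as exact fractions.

step 0: x' = [103/73, 54/73], P' = [1342/2117 138/2117; 138/2117 336/2117]
step 1: x' = [345942/389363, -44433/389363], P' = [209916/389363 18338/389363; 18338/389363 60104/389363]
step 2: x' = [-9367356/64997525, -61663359/64997525], P' = [35033684/64997525 3059726/64997525; 3059726/64997525 10010264/64997525]

step 0: x̄ = F·x = [-2, -12]
step 0: P̄ = F·P·Fᵀ + Q = [4 9; 9 33]
step 0: y = z − H·x̄ = [-29, -35]
step 0: S = H·P̄·Hᵀ + R = [174 203; 203 249]
step 0: K = P̄·Hᵀ·S⁻¹ = [-809/2117 16/73; -405/2117 -15/73]
step 0: x' = x̄ + K·y = [103/73, 54/73]
step 0: P' = (I − K·H)·P̄ = [1342/2117 138/2117; 138/2117 336/2117]
step 1: x̄ = F·x = [54/73, 368/73]
step 1: P̄ = F·P·Fᵀ + Q = [2453/2117 1284/2117; 1284/2117 14282/2117]
step 1: y = z − H·x̄ = [717/73, 1196/73]
step 1: S = H·P̄·Hᵀ + R = [68951/2117 84523/2117; 84523/2117 127521/2117]
step 1: K = P̄·Hᵀ·S⁻¹ = [-123296/389363 77451/389363; -69273/389363 -80987/389363]
step 1: x' = x̄ + K·y = [345942/389363, -44433/389363]
step 1: P' = (I − K·H)·P̄ = [209916/389363 18338/389363; 18338/389363 60104/389363]
step 2: x̄ = F·x = [-44433/389363, 558585/389363]
step 2: P̄ = F·P·Fᵀ + Q = [449467/389363 216988/389363; 216988/389363 2379382/389363]
step 2: y = z − H·x̄ = [1851463/389363, 2888277/389363]
step 2: S = H·P̄·Hᵀ + R = [11613673/389363 14043813/389363; 14043813/389363 21340703/389363]
step 2: K = P̄·Hᵀ·S⁻¹ = [-20576568/64997525 12927253/64997525; -11540127/64997525 -13485533/64997525]
step 2: x' = x̄ + K·y = [-9367356/64997525, -61663359/64997525]
step 2: P' = (I − K·H)·P̄ = [35033684/64997525 3059726/64997525; 3059726/64997525 10010264/64997525]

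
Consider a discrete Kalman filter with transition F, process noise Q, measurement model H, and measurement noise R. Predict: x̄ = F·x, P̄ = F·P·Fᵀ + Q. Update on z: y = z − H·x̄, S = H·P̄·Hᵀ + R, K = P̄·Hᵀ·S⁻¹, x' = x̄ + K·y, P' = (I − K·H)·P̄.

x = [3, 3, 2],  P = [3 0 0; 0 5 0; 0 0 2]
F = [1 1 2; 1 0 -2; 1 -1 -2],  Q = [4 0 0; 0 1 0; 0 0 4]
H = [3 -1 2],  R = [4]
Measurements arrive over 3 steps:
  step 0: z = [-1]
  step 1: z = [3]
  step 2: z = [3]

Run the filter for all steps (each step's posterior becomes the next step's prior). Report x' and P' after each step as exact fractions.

step 0: x' = [170/71, -11/71, -272/71], P' = [815/142 -485/142 -1375/142; -485/142 1679/142 1557/142; -1375/142 1557/142 2839/142]
step 1: x' = [-1931/32813, 172486/32813, 7149/1727], P' = [522712/32813 -803872/32813 -60340/1727; -803872/32813 1911660/32813 111908/1727; -60340/1727 111908/1727 144108/1727]
step 2: x' = [6843677/29846545, 128617978/29846545, 20006517/5969309], P' = [595933352/29846545 -909064272/29846545 -261173908/5969309; -909064272/29846545 2058953292/29846545 470487844/5969309; -261173908/5969309 470487844/5969309 616115672/5969309]

step 0: x̄ = F·x = [10, -1, -4]
step 0: P̄ = F·P·Fᵀ + Q = [20 -5 -10; -5 12 11; -10 11 20]
step 0: y = z − H·x̄ = [-24]
step 0: S = H·P̄·Hᵀ + R = [142]
step 0: K = P̄·Hᵀ·S⁻¹ = [45/142; -5/142; -1/142]
step 0: x' = x̄ + K·y = [170/71, -11/71, -272/71]
step 0: P' = (I − K·H)·P̄ = [815/142 -485/142 -1375/142; -485/142 1679/142 1557/142; -1375/142 1557/142 2839/142]
step 1: x̄ = F·x = [-385/71, 714/71, 725/71]
step 1: P̄ = F·P·Fᵀ + Q = [7088/71 -7070/71 -9224/71; -7070/71 17813/142 10635/71; -9224/71 10635/71 13558/71]
step 1: y = z − H·x̄ = [632/71]
step 1: S = H·P̄·Hᵀ + R = [32813/142]
step 1: K = P̄·Hᵀ·S⁻¹ = [19772/32813; -17693/32813; -1178/1727]
step 1: x' = x̄ + K·y = [-1931/32813, 172486/32813, 7149/1727]
step 1: P' = (I − K·H)·P̄ = [522712/32813 -803872/32813 -60340/1727; -803872/32813 1911660/32813 111908/1727; -60340/1727 111908/1727 144108/1727]
step 2: x̄ = F·x = [442217/32813, -273593/32813, -446079/32813]
step 2: P̄ = F·P·Fᵀ + Q = [15829256/32813 -15485872/32813 -20846164/32813; -15485872/32813 16093573/32813 21117136/32813; -20846164/32813 21117136/32813 28216424/32813]
step 2: y = z − H·x̄ = [-609647/32813]
step 2: S = H·P̄·Hᵀ + R = [29846545/32813]
step 2: K = P̄·Hᵀ·S⁻¹ = [21281312/29846545; -20316917/29846545; -5444556/5969309]
step 2: x' = x̄ + K·y = [6843677/29846545, 128617978/29846545, 20006517/5969309]
step 2: P' = (I − K·H)·P̄ = [595933352/29846545 -909064272/29846545 -261173908/5969309; -909064272/29846545 2058953292/29846545 470487844/5969309; -261173908/5969309 470487844/5969309 616115672/5969309]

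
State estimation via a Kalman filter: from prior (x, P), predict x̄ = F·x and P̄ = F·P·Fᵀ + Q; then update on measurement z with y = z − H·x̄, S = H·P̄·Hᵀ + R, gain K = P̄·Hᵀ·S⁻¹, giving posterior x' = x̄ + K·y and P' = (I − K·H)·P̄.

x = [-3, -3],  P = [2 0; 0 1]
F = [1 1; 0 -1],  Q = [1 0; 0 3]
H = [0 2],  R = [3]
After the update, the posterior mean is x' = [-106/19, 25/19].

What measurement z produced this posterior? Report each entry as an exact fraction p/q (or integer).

x̄ = F·x = [-6, 3]
P̄ = F·P·Fᵀ + Q = [4 -1; -1 4]
S = H·P̄·Hᵀ + R = [19]
K = P̄·Hᵀ·S⁻¹ = [-2/19; 8/19]
x' − x̄ = [8/19, -32/19] = K·y
y = (KᵀK)⁻¹·Kᵀ·(x' − x̄) = [-4]
z = y + H·x̄ = [-4] + [6] = [2]

z = [2]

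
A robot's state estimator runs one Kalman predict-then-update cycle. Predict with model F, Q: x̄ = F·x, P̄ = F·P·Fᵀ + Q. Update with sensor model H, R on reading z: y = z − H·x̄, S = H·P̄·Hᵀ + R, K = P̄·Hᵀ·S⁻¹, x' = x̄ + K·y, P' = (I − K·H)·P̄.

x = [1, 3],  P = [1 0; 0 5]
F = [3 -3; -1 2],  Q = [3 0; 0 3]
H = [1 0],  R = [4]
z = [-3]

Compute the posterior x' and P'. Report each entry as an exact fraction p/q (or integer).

x' = [-195/61, 206/61]
P' = [228/61 -132/61; -132/61 375/61]

x̄ = F·x = [-6, 5]
P̄ = F·P·Fᵀ + Q = [57 -33; -33 24]
y = z − H·x̄ = [3]
S = H·P̄·Hᵀ + R = [61]
K = P̄·Hᵀ·S⁻¹ = [57/61; -33/61]
x' = x̄ + K·y = [-195/61, 206/61]
P' = (I − K·H)·P̄ = [228/61 -132/61; -132/61 375/61]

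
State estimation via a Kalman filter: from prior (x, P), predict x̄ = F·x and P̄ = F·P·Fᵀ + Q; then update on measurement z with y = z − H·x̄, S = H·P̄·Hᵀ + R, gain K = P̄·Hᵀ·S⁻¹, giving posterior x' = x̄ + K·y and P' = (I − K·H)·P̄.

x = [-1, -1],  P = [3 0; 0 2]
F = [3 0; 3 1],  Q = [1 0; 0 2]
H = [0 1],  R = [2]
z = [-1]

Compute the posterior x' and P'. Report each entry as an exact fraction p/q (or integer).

x̄ = F·x = [-3, -4]
P̄ = F·P·Fᵀ + Q = [28 27; 27 31]
y = z − H·x̄ = [3]
S = H·P̄·Hᵀ + R = [33]
K = P̄·Hᵀ·S⁻¹ = [9/11; 31/33]
x' = x̄ + K·y = [-6/11, -13/11]
P' = (I − K·H)·P̄ = [65/11 18/11; 18/11 62/33]

x' = [-6/11, -13/11]
P' = [65/11 18/11; 18/11 62/33]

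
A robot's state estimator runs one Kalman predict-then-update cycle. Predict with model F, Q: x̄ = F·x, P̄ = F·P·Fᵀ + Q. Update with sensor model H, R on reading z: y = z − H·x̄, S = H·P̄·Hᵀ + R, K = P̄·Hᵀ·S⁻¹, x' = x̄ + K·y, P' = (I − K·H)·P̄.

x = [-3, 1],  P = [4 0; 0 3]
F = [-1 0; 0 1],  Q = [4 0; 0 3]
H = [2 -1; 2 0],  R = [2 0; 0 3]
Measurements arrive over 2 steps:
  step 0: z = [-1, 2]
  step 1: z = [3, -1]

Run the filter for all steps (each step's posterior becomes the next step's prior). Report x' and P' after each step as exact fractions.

step 0: x' = [41/47, 217/94], P' = [24/47 36/47; 36/47 249/94]
step 1: x' = [6017/20861, -25387/20861], P' = [9564/20861 13608/20861; 13608/20861 49986/20861]

step 0: x̄ = F·x = [3, 1]
step 0: P̄ = F·P·Fᵀ + Q = [8 0; 0 6]
step 0: y = z − H·x̄ = [-6, -4]
step 0: S = H·P̄·Hᵀ + R = [40 32; 32 35]
step 0: K = P̄·Hᵀ·S⁻¹ = [6/47 16/47; -105/188 24/47]
step 0: x' = x̄ + K·y = [41/47, 217/94]
step 0: P' = (I − K·H)·P̄ = [24/47 36/47; 36/47 249/94]
step 1: x̄ = F·x = [-41/47, 217/94]
step 1: P̄ = F·P·Fᵀ + Q = [212/47 -36/47; -36/47 531/94]
step 1: y = z − H·x̄ = [663/94, 35/47]
step 1: S = H·P̄·Hᵀ + R = [2703/94 920/47; 920/47 989/47]
step 1: K = P̄·Hᵀ·S⁻¹ = [120/907 6376/20861; -495/907 9072/20861]
step 1: x' = x̄ + K·y = [6017/20861, -25387/20861]
step 1: P' = (I − K·H)·P̄ = [9564/20861 13608/20861; 13608/20861 49986/20861]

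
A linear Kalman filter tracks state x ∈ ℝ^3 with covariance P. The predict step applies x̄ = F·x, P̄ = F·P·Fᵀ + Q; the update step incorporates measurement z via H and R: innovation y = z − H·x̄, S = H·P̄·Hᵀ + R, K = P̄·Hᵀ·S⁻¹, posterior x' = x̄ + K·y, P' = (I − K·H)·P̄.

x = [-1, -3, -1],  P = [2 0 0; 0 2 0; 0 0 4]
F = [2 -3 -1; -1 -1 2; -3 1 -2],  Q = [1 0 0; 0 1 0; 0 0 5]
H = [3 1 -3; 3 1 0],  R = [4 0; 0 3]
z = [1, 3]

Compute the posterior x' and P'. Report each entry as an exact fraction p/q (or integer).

x' = [1278/28421, 94466/28421, 25025/28421]
P' = [66323/28421 -167256/28421 11767/28421; -167256/28421 489225/28421 -8289/28421; 11767/28421 -8289/28421 21304/28421]

x̄ = F·x = [8, 2, 2]
P̄ = F·P·Fᵀ + Q = [31 -6 -10; -6 21 -12; -10 -12 41]
y = z − H·x̄ = [-19, -23]
S = H·P̄·Hᵀ + R = [889 390; 390 267]
K = P̄·Hᵀ·S⁻¹ = [-897/28421 10571/28421; 3081/28421 -4181/28421; -9225/28421 9004/28421]
x' = x̄ + K·y = [1278/28421, 94466/28421, 25025/28421]
P' = (I − K·H)·P̄ = [66323/28421 -167256/28421 11767/28421; -167256/28421 489225/28421 -8289/28421; 11767/28421 -8289/28421 21304/28421]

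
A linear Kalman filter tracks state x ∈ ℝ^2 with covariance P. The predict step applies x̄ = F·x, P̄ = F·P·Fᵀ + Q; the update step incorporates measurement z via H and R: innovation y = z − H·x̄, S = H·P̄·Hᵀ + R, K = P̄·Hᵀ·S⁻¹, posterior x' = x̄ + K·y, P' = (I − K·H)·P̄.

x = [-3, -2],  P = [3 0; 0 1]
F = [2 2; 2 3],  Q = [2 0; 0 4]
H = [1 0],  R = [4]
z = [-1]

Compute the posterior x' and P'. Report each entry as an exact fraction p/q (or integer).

x' = [-29/11, -51/11]
P' = [36/11 36/11; 36/11 113/11]

x̄ = F·x = [-10, -12]
P̄ = F·P·Fᵀ + Q = [18 18; 18 25]
y = z − H·x̄ = [9]
S = H·P̄·Hᵀ + R = [22]
K = P̄·Hᵀ·S⁻¹ = [9/11; 9/11]
x' = x̄ + K·y = [-29/11, -51/11]
P' = (I − K·H)·P̄ = [36/11 36/11; 36/11 113/11]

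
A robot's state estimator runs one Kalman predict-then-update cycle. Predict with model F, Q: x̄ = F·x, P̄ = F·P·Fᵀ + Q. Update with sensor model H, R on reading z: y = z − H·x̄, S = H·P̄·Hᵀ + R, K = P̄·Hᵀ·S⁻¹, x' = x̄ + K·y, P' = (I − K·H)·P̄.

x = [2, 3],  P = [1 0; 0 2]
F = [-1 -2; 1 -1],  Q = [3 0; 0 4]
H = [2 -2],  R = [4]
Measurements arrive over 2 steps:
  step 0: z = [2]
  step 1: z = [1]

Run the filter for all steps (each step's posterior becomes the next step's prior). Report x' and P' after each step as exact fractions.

step 0: x̄ = F·x = [-8, -1]
step 0: P̄ = F·P·Fᵀ + Q = [12 3; 3 7]
step 0: y = z − H·x̄ = [16]
step 0: S = H·P̄·Hᵀ + R = [56]
step 0: K = P̄·Hᵀ·S⁻¹ = [9/28; -1/7]
step 0: x' = x̄ + K·y = [-20/7, -23/7]
step 0: P' = (I − K·H)·P̄ = [87/14 39/7; 39/7 41/7]
step 1: x̄ = F·x = [66/7, 3/7]
step 1: P̄ = F·P·Fᵀ + Q = [769/14 -1/14; -1/14 69/14]
step 1: y = z − H·x̄ = [-17]
step 1: S = H·P̄·Hᵀ + R = [244]
step 1: K = P̄·Hᵀ·S⁻¹ = [55/122; -5/122]
step 1: x' = x̄ + K·y = [1507/854, 961/854]
step 1: P' = (I − K·H)·P̄ = [4559/854 3789/854; 3789/854 3859/854]

step 0: x' = [-20/7, -23/7], P' = [87/14 39/7; 39/7 41/7]
step 1: x' = [1507/854, 961/854], P' = [4559/854 3789/854; 3789/854 3859/854]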